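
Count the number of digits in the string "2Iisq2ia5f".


Input string: '2Iisq2ia5f'
Operation: count digit characters (0-9)
Scan: '2'(digit), 'I', 'i', 's', 'q', '2'(digit), 'i', 'a', '5'(digit), 'f'
Digits found: 3
Result: 3


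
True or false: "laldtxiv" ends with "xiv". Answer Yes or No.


Input string: 'laldtxiv'
Suffix to check: 'xiv'
Last 3 characters of input: 'xiv'
Match: True
Result: Yes


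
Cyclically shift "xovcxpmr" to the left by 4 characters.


Input: 'xovcxpmr', shift = 4
Operation: split at index 4 and swap parts
Front part s[0:4] = 'xovc'
Back part s[4:] = 'xpmr'
Rotated = back + front = 'xpmr' + 'xovc'
Result: xpmrxovc


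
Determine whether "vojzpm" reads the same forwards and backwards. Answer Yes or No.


Input string: 'vojzpm'
Reversed: 'mpzjov'
Compare pairs: s[0]='v' vs s[5]='m' (mismatch), s[1]='o' vs s[4]='p' (mismatch), s[2]='j' vs s[3]='z' (mismatch)
Palindrome: No


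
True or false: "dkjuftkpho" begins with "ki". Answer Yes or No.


Input string: 'dkjuftkpho'
Prefix to check: 'ki'
First 2 characters of input: 'dk'
Match: False
Result: No


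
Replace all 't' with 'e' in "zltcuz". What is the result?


Input string: 'zltcuz'
Operation: replace 't' with 'e'
Positions of 't': 2
After replacement: zlecuz


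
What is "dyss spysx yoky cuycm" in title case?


Input string: 'dyss spysx yoky cuycm'
Operation: capitalize first letter of each word
Word transformations: 'dyss'->'Dyss', 'spysx'->'Spysx', 'yoky'->'Yoky', 'cuycm'->'Cuycm'
Result: Dyss Spysx Yoky Cuycm


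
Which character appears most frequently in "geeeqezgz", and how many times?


Input: 'geeeqezgz'
Operation: tally each character
Counts: 'e':4, 'g':2, 'q':1, 'z':2
Maximum: 'e' appears 4 times


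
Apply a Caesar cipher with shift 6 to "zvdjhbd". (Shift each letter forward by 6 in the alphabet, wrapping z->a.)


Input: 'zvdjhbd', shift = 6
Operation: for each letter, (position + 6) mod 26
Mapping: 'z'(25+6=31, 31 mod 26=5)->'f', 'v'(21+6=27, 27 mod 26=1)->'b', 'd'(3+6=9)->'j', 'j'(9+6=15)->'p', 'h'(7+6=13)->'n', 'b'(1+6=7)->'h', 'd'(3+6=9)->'j'
Result: fbjpnhj


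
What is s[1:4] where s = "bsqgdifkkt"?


Input string: 'bsqgdifkkt'
Operation: slice [1:4]
Extract characters: s[1]='s', s[2]='q', s[3]='g'
Result: sqg


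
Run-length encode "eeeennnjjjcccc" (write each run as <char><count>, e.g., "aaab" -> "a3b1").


Input: 'eeeennnjjjcccc'
Operation: identify consecutive runs
Runs: 'eeee' -> e4, 'nnn' -> n3, 'jjj' -> j3, 'cccc' -> c4
Encoded: e4n3j3c4


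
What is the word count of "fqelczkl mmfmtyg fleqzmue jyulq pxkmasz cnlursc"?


Input string: 'fqelczkl mmfmtyg fleqzmue jyulq pxkmasz cnlursc'
Operation: split by spaces
Words found: 'fqelczkl', 'mmfmtyg', 'fleqzmue', 'jyulq', 'pxkmasz', 'cnlursc'
Word count: 6


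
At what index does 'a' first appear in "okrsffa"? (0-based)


Input string: 'okrsffa'
Target: 'a'
Scanning left to right: s[0]='o', s[1]='k', s[2]='r', s[3]='s', s[4]='f', s[5]='f', s[6]='a'
First match at index: 6


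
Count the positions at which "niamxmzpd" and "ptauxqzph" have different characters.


String 1: 'niamxmzpd'
String 2: 'ptauxqzph'
Compare each position: pos 0: 'n'!='p', pos 1: 'i'!='t', pos 2: 'a'=='a', pos 3: 'm'!='u', pos 4: 'x'=='x', pos 5: 'm'!='q', pos 6: 'z'=='z', pos 7: 'p'=='p', pos 8: 'd'!='h'
Differing positions: 5
Hamming distance: 5


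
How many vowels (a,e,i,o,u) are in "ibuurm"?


Input string: 'ibuurm'
Operation: count vowels (a, e, i, o, u)
Scan: s[0]='i' (vowel), s[1]='b', s[2]='u' (vowel), s[3]='u' (vowel), s[4]='r', s[5]='m'
Vowels found: 3
Result: 3


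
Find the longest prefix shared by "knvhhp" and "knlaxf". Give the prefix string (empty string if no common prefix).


String 1: 'knvhhp'
String 2: 'knlaxf'
Compare position by position:
pos 0: 'k' vs 'k' match
pos 1: 'n' vs 'n' match
pos 2: 'v' vs 'l' differ -> stop
Longest common prefix: "kn" (length 2)


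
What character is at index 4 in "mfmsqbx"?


Input string: 'mfmsqbx'
Operation: get character at index 4
Index mapping: s[0]='m', s[1]='f', s[2]='m', s[3]='s', s[4]='q'
Result: 'q'


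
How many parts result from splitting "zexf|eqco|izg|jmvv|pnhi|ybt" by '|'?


Input string: 'zexf|eqco|izg|jmvv|pnhi|ybt'
Delimiter: '|'
Split result: 'zexf', 'eqco', 'izg', 'jmvv', 'pnhi', 'ybt'
Number of parts: 6


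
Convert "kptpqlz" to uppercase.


Input string: 'kptpqlz'
Operation: convert each letter to uppercase
Mapping: 'k'->'K', 'p'->'P', 't'->'T', 'p'->'P', 'q'->'Q', 'l'->'L', 'z'->'Z'
Result: KPTPQLZ


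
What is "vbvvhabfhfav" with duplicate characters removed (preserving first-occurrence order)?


Input: 'vbvvhabfhfav'
Operation: keep first occurrence of each character
Scan: s[0]='v' new -> keep; s[1]='b' new -> keep; s[2]='v' seen -> skip; s[3]='v' seen -> skip; s[4]='h' new -> keep; s[5]='a' new -> keep; s[6]='b' seen -> skip; s[7]='f' new -> keep; s[8]='h' seen -> skip; s[9]='f' seen -> skip; s[10]='a' seen -> skip; s[11]='v' seen -> skip
Result: vbhaf


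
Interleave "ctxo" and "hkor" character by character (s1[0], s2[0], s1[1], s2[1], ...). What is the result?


String 1: 'ctxo'
String 2: 'hkor'
Operation: alternate characters
Pairs: 'c'+'h', 't'+'k', 'x'+'o', 'o'+'r'
Result: chtkxoor


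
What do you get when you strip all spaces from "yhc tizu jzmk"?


Input string: 'yhc tizu jzmk'
Operation: remove all spaces
Words: 'yhc', 'tizu', 'jzmk'
Join without spaces: yhctizujzmk


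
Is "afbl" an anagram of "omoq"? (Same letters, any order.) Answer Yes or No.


String 1: 'omoq' -> sorted: 'mooq'
String 2: 'afbl' -> sorted: 'abfl'
Compare sorted forms: 'mooq' != 'abfl'
Anagram: No


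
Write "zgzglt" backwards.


Input string: 'zgzglt'
Operation: reverse character order
Original order: 'z' -> 'g' -> 'z' -> 'g' -> 'l' -> 't'
Reversed order: 't' -> 'l' -> 'g' -> 'z' -> 'g' -> 'z'
Result: tlgzgz


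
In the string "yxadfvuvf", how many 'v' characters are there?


Input string: 'yxadfvuvf'
Target character: 'v'
Scan each position: s[5]='v', s[7]='v'
Matches found at indices: 5, 7
Total: 2


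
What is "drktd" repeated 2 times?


Input string: 'drktd'
Operation: repeat 2 times
Concatenation: 'drktd' + 'drktd'
Result: drktddrktd


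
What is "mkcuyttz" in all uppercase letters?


Input string: 'mkcuyttz'
Operation: convert each letter to uppercase
Mapping: 'm'->'M', 'k'->'K', 'c'->'C', 'u'->'U', 'y'->'Y', 't'->'T', 't'->'T', 'z'->'Z'
Result: MKCUYTTZ


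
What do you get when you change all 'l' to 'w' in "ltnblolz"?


Input string: 'ltnblolz'
Operation: replace 'l' with 'w'
Positions of 'l': 0, 4, 6
After replacement: wtnbwowz


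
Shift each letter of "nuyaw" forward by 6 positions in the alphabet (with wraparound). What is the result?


Input: 'nuyaw', shift = 6
Operation: for each letter, (position + 6) mod 26
Mapping: 'n'(13+6=19)->'t', 'u'(20+6=26, 26 mod 26=0)->'a', 'y'(24+6=30, 30 mod 26=4)->'e', 'a'(0+6=6)->'g', 'w'(22+6=28, 28 mod 26=2)->'c'
Result: taegc


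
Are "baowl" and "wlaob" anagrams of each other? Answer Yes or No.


String 1: 'baowl' -> sorted: 'ablow'
String 2: 'wlaob' -> sorted: 'ablow'
Compare sorted forms: 'ablow' == 'ablow'
Anagram: Yes


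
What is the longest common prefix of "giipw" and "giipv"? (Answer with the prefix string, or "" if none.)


String 1: 'giipw'
String 2: 'giipv'
Compare position by position:
pos 0: 'g' vs 'g' match
pos 1: 'i' vs 'i' match
pos 2: 'i' vs 'i' match
pos 3: 'p' vs 'p' match
pos 4: 'w' vs 'v' differ -> stop
Longest common prefix: "giip" (length 4)


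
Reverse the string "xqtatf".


Input string: 'xqtatf'
Operation: reverse character order
Original order: 'x' -> 'q' -> 't' -> 'a' -> 't' -> 'f'
Reversed order: 'f' -> 't' -> 'a' -> 't' -> 'q' -> 'x'
Result: ftatqx


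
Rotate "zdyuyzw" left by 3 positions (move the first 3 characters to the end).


Input: 'zdyuyzw', shift = 3
Operation: split at index 3 and swap parts
Front part s[0:3] = 'zdy'
Back part s[3:] = 'uyzw'
Rotated = back + front = 'uyzw' + 'zdy'
Result: uyzwzdy


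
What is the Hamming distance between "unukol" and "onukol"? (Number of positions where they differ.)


String 1: 'unukol'
String 2: 'onukol'
Compare each position: pos 0: 'u'!='o', pos 1: 'n'=='n', pos 2: 'u'=='u', pos 3: 'k'=='k', pos 4: 'o'=='o', pos 5: 'l'=='l'
Differing positions: 1
Hamming distance: 1


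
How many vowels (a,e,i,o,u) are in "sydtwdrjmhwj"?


Input string: 'sydtwdrjmhwj'
Operation: count vowels (a, e, i, o, u)
Scan: s[0]='s', s[1]='y', s[2]='d', s[3]='t', s[4]='w', s[5]='d', s[6]='r', s[7]='j', s[8]='m', s[9]='h', s[10]='w', s[11]='j'
Vowels found: 0
Result: 0


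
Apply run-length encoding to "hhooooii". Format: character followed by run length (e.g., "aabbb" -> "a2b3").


Input: 'hhooooii'
Operation: identify consecutive runs
Runs: 'hh' -> h2, 'oooo' -> o4, 'ii' -> i2
Encoded: h2o4i2


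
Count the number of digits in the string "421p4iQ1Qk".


Input string: '421p4iQ1Qk'
Operation: count digit characters (0-9)
Scan: '4'(digit), '2'(digit), '1'(digit), 'p', '4'(digit), 'i', 'Q', '1'(digit), 'Q', 'k'
Digits found: 5
Result: 5


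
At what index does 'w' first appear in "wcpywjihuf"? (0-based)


Input string: 'wcpywjihuf'
Target: 'w'
Scanning left to right: s[0]='w'
First match at index: 0


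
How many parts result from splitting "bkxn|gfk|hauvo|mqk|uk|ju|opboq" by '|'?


Input string: 'bkxn|gfk|hauvo|mqk|uk|ju|opboq'
Delimiter: '|'
Split result: 'bkxn', 'gfk', 'hauvo', 'mqk', 'uk', 'ju', 'opboq'
Number of parts: 7


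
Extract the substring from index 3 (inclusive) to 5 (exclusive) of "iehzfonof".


Input string: 'iehzfonof'
Operation: slice [3:5]
Extract characters: s[3]='z', s[4]='f'
Result: zf


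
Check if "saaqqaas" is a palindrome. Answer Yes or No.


Input string: 'saaqqaas'
Reversed: 'saaqqaas'
Compare pairs: s[0]='s' vs s[7]='s' (match), s[1]='a' vs s[6]='a' (match), s[2]='a' vs s[5]='a' (match), s[3]='q' vs s[4]='q' (match)
Palindrome: Yes


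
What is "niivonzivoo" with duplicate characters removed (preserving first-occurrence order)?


Input: 'niivonzivoo'
Operation: keep first occurrence of each character
Scan: s[0]='n' new -> keep; s[1]='i' new -> keep; s[2]='i' seen -> skip; s[3]='v' new -> keep; s[4]='o' new -> keep; s[5]='n' seen -> skip; s[6]='z' new -> keep; s[7]='i' seen -> skip; s[8]='v' seen -> skip; s[9]='o' seen -> skip; s[10]='o' seen -> skip
Result: nivoz


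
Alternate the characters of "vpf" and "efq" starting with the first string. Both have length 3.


String 1: 'vpf'
String 2: 'efq'
Operation: alternate characters
Pairs: 'v'+'e', 'p'+'f', 'f'+'q'
Result: vepffq


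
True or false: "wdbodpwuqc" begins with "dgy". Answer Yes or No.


Input string: 'wdbodpwuqc'
Prefix to check: 'dgy'
First 3 characters of input: 'wdb'
Match: False
Result: No


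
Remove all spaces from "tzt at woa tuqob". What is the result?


Input string: 'tzt at woa tuqob'
Operation: remove all spaces
Words: 'tzt', 'at', 'woa', 'tuqob'
Join without spaces: tztatwoatuqob


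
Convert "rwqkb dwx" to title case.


Input string: 'rwqkb dwx'
Operation: capitalize first letter of each word
Word transformations: 'rwqkb'->'Rwqkb', 'dwx'->'Dwx'
Result: Rwqkb Dwx


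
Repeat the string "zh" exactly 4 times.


Input string: 'zh'
Operation: repeat 4 times
Concatenation: 'zh' + 'zh' + 'zh' + 'zh'
Result: zhzhzhzh


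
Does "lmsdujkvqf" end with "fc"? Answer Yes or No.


Input string: 'lmsdujkvqf'
Suffix to check: 'fc'
Last 2 characters of input: 'qf'
Match: False
Result: No


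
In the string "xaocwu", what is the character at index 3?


Input string: 'xaocwu'
Operation: get character at index 3
Index mapping: s[0]='x', s[1]='a', s[2]='o', s[3]='c'
Result: 'c'


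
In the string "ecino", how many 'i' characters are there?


Input string: 'ecino'
Target character: 'i'
Scan each position: s[2]='i'
Matches found at indices: 2
Total: 1


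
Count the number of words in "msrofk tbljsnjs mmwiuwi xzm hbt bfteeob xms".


Input string: 'msrofk tbljsnjs mmwiuwi xzm hbt bfteeob xms'
Operation: split by spaces
Words found: 'msrofk', 'tbljsnjs', 'mmwiuwi', 'xzm', 'hbt', 'bfteeob', 'xms'
Word count: 7


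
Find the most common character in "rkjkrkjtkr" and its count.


Input: 'rkjkrkjtkr'
Operation: tally each character
Counts: 'j':2, 'k':4, 'r':3, 't':1
Maximum: 'k' appears 4 times


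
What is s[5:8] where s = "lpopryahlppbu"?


Input string: 'lpopryahlppbu'
Operation: slice [5:8]
Extract characters: s[5]='y', s[6]='a', s[7]='h'
Result: yah


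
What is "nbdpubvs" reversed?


Input string: 'nbdpubvs'
Operation: reverse character order
Original order: 'n' -> 'b' -> 'd' -> 'p' -> 'u' -> 'b' -> 'v' -> 's'
Reversed order: 's' -> 'v' -> 'b' -> 'u' -> 'p' -> 'd' -> 'b' -> 'n'
Result: svbupdbn


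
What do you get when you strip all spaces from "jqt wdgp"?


Input string: 'jqt wdgp'
Operation: remove all spaces
Words: 'jqt', 'wdgp'
Join without spaces: jqtwdgp


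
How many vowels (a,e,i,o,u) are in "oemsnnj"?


Input string: 'oemsnnj'
Operation: count vowels (a, e, i, o, u)
Scan: s[0]='o' (vowel), s[1]='e' (vowel), s[2]='m', s[3]='s', s[4]='n', s[5]='n', s[6]='j'
Vowels found: 2
Result: 2


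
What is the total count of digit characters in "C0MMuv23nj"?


Input string: 'C0MMuv23nj'
Operation: count digit characters (0-9)
Scan: 'C', '0'(digit), 'M', 'M', 'u', 'v', '2'(digit), '3'(digit), 'n', 'j'
Digits found: 3
Result: 3


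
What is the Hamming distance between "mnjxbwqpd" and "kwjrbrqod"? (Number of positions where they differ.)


String 1: 'mnjxbwqpd'
String 2: 'kwjrbrqod'
Compare each position: pos 0: 'm'!='k', pos 1: 'n'!='w', pos 2: 'j'=='j', pos 3: 'x'!='r', pos 4: 'b'=='b', pos 5: 'w'!='r', pos 6: 'q'=='q', pos 7: 'p'!='o', pos 8: 'd'=='d'
Differing positions: 5
Hamming distance: 5


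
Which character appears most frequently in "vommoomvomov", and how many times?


Input: 'vommoomvomov'
Operation: tally each character
Counts: 'm':4, 'o':5, 'v':3
Maximum: 'o' appears 5 times


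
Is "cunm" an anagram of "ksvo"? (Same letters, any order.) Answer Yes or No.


String 1: 'ksvo' -> sorted: 'kosv'
String 2: 'cunm' -> sorted: 'cmnu'
Compare sorted forms: 'kosv' != 'cmnu'
Anagram: No


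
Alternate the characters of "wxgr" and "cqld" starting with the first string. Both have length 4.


String 1: 'wxgr'
String 2: 'cqld'
Operation: alternate characters
Pairs: 'w'+'c', 'x'+'q', 'g'+'l', 'r'+'d'
Result: wcxqglrd


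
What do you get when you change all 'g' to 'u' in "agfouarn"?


Input string: 'agfouarn'
Operation: replace 'g' with 'u'
Positions of 'g': 1
After replacement: aufouarn


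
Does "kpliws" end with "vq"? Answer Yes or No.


Input string: 'kpliws'
Suffix to check: 'vq'
Last 2 characters of input: 'ws'
Match: False
Result: No


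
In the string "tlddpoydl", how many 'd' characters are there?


Input string: 'tlddpoydl'
Target character: 'd'
Scan each position: s[2]='d', s[3]='d', s[7]='d'
Matches found at indices: 2, 3, 7
Total: 3


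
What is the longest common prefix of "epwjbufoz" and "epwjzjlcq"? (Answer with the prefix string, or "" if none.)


String 1: 'epwjbufoz'
String 2: 'epwjzjlcq'
Compare position by position:
pos 0: 'e' vs 'e' match
pos 1: 'p' vs 'p' match
pos 2: 'w' vs 'w' match
pos 3: 'j' vs 'j' match
pos 4: 'b' vs 'z' differ -> stop
Longest common prefix: "epwj" (length 4)


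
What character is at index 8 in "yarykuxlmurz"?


Input string: 'yarykuxlmurz'
Operation: get character at index 8
Index mapping: s[0]='y', s[1]='a', s[2]='r', s[3]='y', s[4]='k', s[5]='u', s[6]='x', s[7]='l', s[8]='m'
Result: 'm'


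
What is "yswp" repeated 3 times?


Input string: 'yswp'
Operation: repeat 3 times
Concatenation: 'yswp' + 'yswp' + 'yswp'
Result: yswpyswpyswp


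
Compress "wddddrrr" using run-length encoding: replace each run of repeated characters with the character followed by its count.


Input: 'wddddrrr'
Operation: identify consecutive runs
Runs: 'w' -> w1, 'dddd' -> d4, 'rrr' -> r3
Encoded: w1d4r3


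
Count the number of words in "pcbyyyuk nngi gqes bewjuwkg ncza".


Input string: 'pcbyyyuk nngi gqes bewjuwkg ncza'
Operation: split by spaces
Words found: 'pcbyyyuk', 'nngi', 'gqes', 'bewjuwkg', 'ncza'
Word count: 5


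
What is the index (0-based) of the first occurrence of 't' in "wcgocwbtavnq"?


Input string: 'wcgocwbtavnq'
Target: 't'
Scanning left to right: s[0]='w', s[1]='c', s[2]='g', s[3]='o', s[4]='c', s[5]='w', s[6]='b', s[7]='t'
First match at index: 7


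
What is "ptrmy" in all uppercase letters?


Input string: 'ptrmy'
Operation: convert each letter to uppercase
Mapping: 'p'->'P', 't'->'T', 'r'->'R', 'm'->'M', 'y'->'Y'
Result: PTRMY


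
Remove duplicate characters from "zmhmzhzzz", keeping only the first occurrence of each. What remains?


Input: 'zmhmzhzzz'
Operation: keep first occurrence of each character
Scan: s[0]='z' new -> keep; s[1]='m' new -> keep; s[2]='h' new -> keep; s[3]='m' seen -> skip; s[4]='z' seen -> skip; s[5]='h' seen -> skip; s[6]='z' seen -> skip; s[7]='z' seen -> skip; s[8]='z' seen -> skip
Result: zmh


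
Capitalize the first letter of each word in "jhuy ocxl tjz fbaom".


Input string: 'jhuy ocxl tjz fbaom'
Operation: capitalize first letter of each word
Word transformations: 'jhuy'->'Jhuy', 'ocxl'->'Ocxl', 'tjz'->'Tjz', 'fbaom'->'Fbaom'
Result: Jhuy Ocxl Tjz Fbaom


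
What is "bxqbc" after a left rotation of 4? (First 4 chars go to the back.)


Input: 'bxqbc', shift = 4
Operation: split at index 4 and swap parts
Front part s[0:4] = 'bxqb'
Back part s[4:] = 'c'
Rotated = back + front = 'c' + 'bxqb'
Result: cbxqb


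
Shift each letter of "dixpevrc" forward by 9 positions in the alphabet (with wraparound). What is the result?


Input: 'dixpevrc', shift = 9
Operation: for each letter, (position + 9) mod 26
Mapping: 'd'(3+9=12)->'m', 'i'(8+9=17)->'r', 'x'(23+9=32, 32 mod 26=6)->'g', 'p'(15+9=24)->'y', 'e'(4+9=13)->'n', 'v'(21+9=30, 30 mod 26=4)->'e', 'r'(17+9=26, 26 mod 26=0)->'a', 'c'(2+9=11)->'l'
Result: mrgyneal


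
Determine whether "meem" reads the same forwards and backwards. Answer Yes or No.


Input string: 'meem'
Reversed: 'meem'
Compare pairs: s[0]='m' vs s[3]='m' (match), s[1]='e' vs s[2]='e' (match)
Palindrome: Yes


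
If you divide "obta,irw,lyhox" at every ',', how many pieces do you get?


Input string: 'obta,irw,lyhox'
Delimiter: ','
Split result: 'obta', 'irw', 'lyhox'
Number of parts: 3


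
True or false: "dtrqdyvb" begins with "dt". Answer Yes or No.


Input string: 'dtrqdyvb'
Prefix to check: 'dt'
First 2 characters of input: 'dt'
Match: True
Result: Yes


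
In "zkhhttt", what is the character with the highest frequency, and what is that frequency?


Input: 'zkhhttt'
Operation: tally each character
Counts: 'h':2, 'k':1, 't':3, 'z':1
Maximum: 't' appears 3 times


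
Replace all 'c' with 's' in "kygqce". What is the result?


Input string: 'kygqce'
Operation: replace 'c' with 's'
Positions of 'c': 4
After replacement: kygqse


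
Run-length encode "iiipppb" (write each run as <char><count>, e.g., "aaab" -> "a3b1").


Input: 'iiipppb'
Operation: identify consecutive runs
Runs: 'iii' -> i3, 'ppp' -> p3, 'b' -> b1
Encoded: i3p3b1


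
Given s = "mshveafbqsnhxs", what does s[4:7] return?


Input string: 'mshveafbqsnhxs'
Operation: slice [4:7]
Extract characters: s[4]='e', s[5]='a', s[6]='f'
Result: eaf


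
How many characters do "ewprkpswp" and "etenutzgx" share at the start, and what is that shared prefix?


String 1: 'ewprkpswp'
String 2: 'etenutzgx'
Compare position by position:
pos 0: 'e' vs 'e' match
pos 1: 'w' vs 't' differ -> stop
Longest common prefix: "e" (length 1)


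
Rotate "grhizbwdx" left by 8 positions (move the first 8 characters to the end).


Input: 'grhizbwdx', shift = 8
Operation: split at index 8 and swap parts
Front part s[0:8] = 'grhizbwd'
Back part s[8:] = 'x'
Rotated = back + front = 'x' + 'grhizbwd'
Result: xgrhizbwd


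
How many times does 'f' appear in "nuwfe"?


Input string: 'nuwfe'
Target character: 'f'
Scan each position: s[3]='f'
Matches found at indices: 3
Total: 1


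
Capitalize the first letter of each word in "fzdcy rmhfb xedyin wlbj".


Input string: 'fzdcy rmhfb xedyin wlbj'
Operation: capitalize first letter of each word
Word transformations: 'fzdcy'->'Fzdcy', 'rmhfb'->'Rmhfb', 'xedyin'->'Xedyin', 'wlbj'->'Wlbj'
Result: Fzdcy Rmhfb Xedyin Wlbj


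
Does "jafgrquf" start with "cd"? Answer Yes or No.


Input string: 'jafgrquf'
Prefix to check: 'cd'
First 2 characters of input: 'ja'
Match: False
Result: No


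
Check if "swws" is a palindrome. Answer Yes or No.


Input string: 'swws'
Reversed: 'swws'
Compare pairs: s[0]='s' vs s[3]='s' (match), s[1]='w' vs s[2]='w' (match)
Palindrome: Yes


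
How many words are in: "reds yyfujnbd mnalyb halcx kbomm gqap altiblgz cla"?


Input string: 'reds yyfujnbd mnalyb halcx kbomm gqap altiblgz cla'
Operation: split by spaces
Words found: 'reds', 'yyfujnbd', 'mnalyb', 'halcx', 'kbomm', 'gqap', 'altiblgz', 'cla'
Word count: 8


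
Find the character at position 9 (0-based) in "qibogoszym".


Input string: 'qibogoszym'
Operation: get character at index 9
Index mapping: s[0]='q', s[1]='i', s[2]='b', s[3]='o', s[4]='g', s[5]='o', s[6]='s', s[7]='z', s[8]='y', s[9]='m'
Result: 'm'


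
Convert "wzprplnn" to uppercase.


Input string: 'wzprplnn'
Operation: convert each letter to uppercase
Mapping: 'w'->'W', 'z'->'Z', 'p'->'P', 'r'->'R', 'p'->'P', 'l'->'L', 'n'->'N', 'n'->'N'
Result: WZPRPLNN


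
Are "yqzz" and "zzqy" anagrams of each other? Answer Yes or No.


String 1: 'yqzz' -> sorted: 'qyzz'
String 2: 'zzqy' -> sorted: 'qyzz'
Compare sorted forms: 'qyzz' == 'qyzz'
Anagram: Yes


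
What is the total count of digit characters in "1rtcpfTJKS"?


Input string: '1rtcpfTJKS'
Operation: count digit characters (0-9)
Scan: '1'(digit), 'r', 't', 'c', 'p', 'f', 'T', 'J', 'K', 'S'
Digits found: 1
Result: 1


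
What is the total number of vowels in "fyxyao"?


Input string: 'fyxyao'
Operation: count vowels (a, e, i, o, u)
Scan: s[0]='f', s[1]='y', s[2]='x', s[3]='y', s[4]='a' (vowel), s[5]='o' (vowel)
Vowels found: 2
Result: 2


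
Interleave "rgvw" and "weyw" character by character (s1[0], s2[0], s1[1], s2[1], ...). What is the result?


String 1: 'rgvw'
String 2: 'weyw'
Operation: alternate characters
Pairs: 'r'+'w', 'g'+'e', 'v'+'y', 'w'+'w'
Result: rwgevyww


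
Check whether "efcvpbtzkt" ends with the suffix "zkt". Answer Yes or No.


Input string: 'efcvpbtzkt'
Suffix to check: 'zkt'
Last 3 characters of input: 'zkt'
Match: True
Result: Yes


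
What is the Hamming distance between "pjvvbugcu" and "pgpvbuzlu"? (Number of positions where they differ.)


String 1: 'pjvvbugcu'
String 2: 'pgpvbuzlu'
Compare each position: pos 0: 'p'=='p', pos 1: 'j'!='g', pos 2: 'v'!='p', pos 3: 'v'=='v', pos 4: 'b'=='b', pos 5: 'u'=='u', pos 6: 'g'!='z', pos 7: 'c'!='l', pos 8: 'u'=='u'
Differing positions: 4
Hamming distance: 4


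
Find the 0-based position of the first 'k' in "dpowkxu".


Input string: 'dpowkxu'
Target: 'k'
Scanning left to right: s[0]='d', s[1]='p', s[2]='o', s[3]='w', s[4]='k'
First match at index: 4


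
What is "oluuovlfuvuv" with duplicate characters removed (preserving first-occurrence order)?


Input: 'oluuovlfuvuv'
Operation: keep first occurrence of each character
Scan: s[0]='o' new -> keep; s[1]='l' new -> keep; s[2]='u' new -> keep; s[3]='u' seen -> skip; s[4]='o' seen -> skip; s[5]='v' new -> keep; s[6]='l' seen -> skip; s[7]='f' new -> keep; s[8]='u' seen -> skip; s[9]='v' seen -> skip; s[10]='u' seen -> skip; s[11]='v' seen -> skip
Result: oluvf


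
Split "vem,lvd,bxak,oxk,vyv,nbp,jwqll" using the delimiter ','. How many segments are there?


Input string: 'vem,lvd,bxak,oxk,vyv,nbp,jwqll'
Delimiter: ','
Split result: 'vem', 'lvd', 'bxak', 'oxk', 'vyv', 'nbp', 'jwqll'
Number of parts: 7


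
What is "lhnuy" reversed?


Input string: 'lhnuy'
Operation: reverse character order
Original order: 'l' -> 'h' -> 'n' -> 'u' -> 'y'
Reversed order: 'y' -> 'u' -> 'n' -> 'h' -> 'l'
Result: yunhl


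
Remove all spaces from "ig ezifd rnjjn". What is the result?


Input string: 'ig ezifd rnjjn'
Operation: remove all spaces
Words: 'ig', 'ezifd', 'rnjjn'
Join without spaces: igezifdrnjjn


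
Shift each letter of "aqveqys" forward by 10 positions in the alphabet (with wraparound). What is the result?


Input: 'aqveqys', shift = 10
Operation: for each letter, (position + 10) mod 26
Mapping: 'a'(0+10=10)->'k', 'q'(16+10=26, 26 mod 26=0)->'a', 'v'(21+10=31, 31 mod 26=5)->'f', 'e'(4+10=14)->'o', 'q'(16+10=26, 26 mod 26=0)->'a', 'y'(24+10=34, 34 mod 26=8)->'i', 's'(18+10=28, 28 mod 26=2)->'c'
Result: kafoaic


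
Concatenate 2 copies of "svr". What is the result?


Input string: 'svr'
Operation: repeat 2 times
Concatenation: 'svr' + 'svr'
Result: svrsvr


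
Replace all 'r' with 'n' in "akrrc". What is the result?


Input string: 'akrrc'
Operation: replace 'r' with 'n'
Positions of 'r': 2, 3
After replacement: aknnc


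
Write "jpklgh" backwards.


Input string: 'jpklgh'
Operation: reverse character order
Original order: 'j' -> 'p' -> 'k' -> 'l' -> 'g' -> 'h'
Reversed order: 'h' -> 'g' -> 'l' -> 'k' -> 'p' -> 'j'
Result: hglkpj


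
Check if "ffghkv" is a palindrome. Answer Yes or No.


Input string: 'ffghkv'
Reversed: 'vkhgff'
Compare pairs: s[0]='f' vs s[5]='v' (mismatch), s[1]='f' vs s[4]='k' (mismatch), s[2]='g' vs s[3]='h' (mismatch)
Palindrome: No


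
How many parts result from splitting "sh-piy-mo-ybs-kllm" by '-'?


Input string: 'sh-piy-mo-ybs-kllm'
Delimiter: '-'
Split result: 'sh', 'piy', 'mo', 'ybs', 'kllm'
Number of parts: 5


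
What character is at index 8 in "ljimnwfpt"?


Input string: 'ljimnwfpt'
Operation: get character at index 8
Index mapping: s[0]='l', s[1]='j', s[2]='i', s[3]='m', s[4]='n', s[5]='w', s[6]='f', s[7]='p', s[8]='t'
Result: 't'


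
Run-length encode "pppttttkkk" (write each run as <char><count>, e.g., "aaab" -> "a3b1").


Input: 'pppttttkkk'
Operation: identify consecutive runs
Runs: 'ppp' -> p3, 'tttt' -> t4, 'kkk' -> k3
Encoded: p3t4k3


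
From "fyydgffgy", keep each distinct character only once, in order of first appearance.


Input: 'fyydgffgy'
Operation: keep first occurrence of each character
Scan: s[0]='f' new -> keep; s[1]='y' new -> keep; s[2]='y' seen -> skip; s[3]='d' new -> keep; s[4]='g' new -> keep; s[5]='f' seen -> skip; s[6]='f' seen -> skip; s[7]='g' seen -> skip; s[8]='y' seen -> skip
Result: fydg


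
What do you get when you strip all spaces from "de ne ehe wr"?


Input string: 'de ne ehe wr'
Operation: remove all spaces
Words: 'de', 'ne', 'ehe', 'wr'
Join without spaces: deneehewr


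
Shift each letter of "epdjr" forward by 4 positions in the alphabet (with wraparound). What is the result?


Input: 'epdjr', shift = 4
Operation: for each letter, (position + 4) mod 26
Mapping: 'e'(4+4=8)->'i', 'p'(15+4=19)->'t', 'd'(3+4=7)->'h', 'j'(9+4=13)->'n', 'r'(17+4=21)->'v'
Result: ithnv


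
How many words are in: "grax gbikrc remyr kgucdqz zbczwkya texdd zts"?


Input string: 'grax gbikrc remyr kgucdqz zbczwkya texdd zts'
Operation: split by spaces
Words found: 'grax', 'gbikrc', 'remyr', 'kgucdqz', 'zbczwkya', 'texdd', 'zts'
Word count: 7


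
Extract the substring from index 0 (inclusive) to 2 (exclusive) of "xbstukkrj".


Input string: 'xbstukkrj'
Operation: slice [0:2]
Extract characters: s[0]='x', s[1]='b'
Result: xb


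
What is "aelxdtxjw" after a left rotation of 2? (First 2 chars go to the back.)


Input: 'aelxdtxjw', shift = 2
Operation: split at index 2 and swap parts
Front part s[0:2] = 'ae'
Back part s[2:] = 'lxdtxjw'
Rotated = back + front = 'lxdtxjw' + 'ae'
Result: lxdtxjwae


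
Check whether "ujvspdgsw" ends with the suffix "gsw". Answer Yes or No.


Input string: 'ujvspdgsw'
Suffix to check: 'gsw'
Last 3 characters of input: 'gsw'
Match: True
Result: Yes


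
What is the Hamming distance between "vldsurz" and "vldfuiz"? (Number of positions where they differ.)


String 1: 'vldsurz'
String 2: 'vldfuiz'
Compare each position: pos 0: 'v'=='v', pos 1: 'l'=='l', pos 2: 'd'=='d', pos 3: 's'!='f', pos 4: 'u'=='u', pos 5: 'r'!='i', pos 6: 'z'=='z'
Differing positions: 2
Hamming distance: 2


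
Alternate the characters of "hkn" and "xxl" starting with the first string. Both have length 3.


String 1: 'hkn'
String 2: 'xxl'
Operation: alternate characters
Pairs: 'h'+'x', 'k'+'x', 'n'+'l'
Result: hxkxnl


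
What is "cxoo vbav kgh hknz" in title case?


Input string: 'cxoo vbav kgh hknz'
Operation: capitalize first letter of each word
Word transformations: 'cxoo'->'Cxoo', 'vbav'->'Vbav', 'kgh'->'Kgh', 'hknz'->'Hknz'
Result: Cxoo Vbav Kgh Hknz


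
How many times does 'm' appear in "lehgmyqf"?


Input string: 'lehgmyqf'
Target character: 'm'
Scan each position: s[4]='m'
Matches found at indices: 4
Total: 1


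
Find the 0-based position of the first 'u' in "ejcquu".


Input string: 'ejcquu'
Target: 'u'
Scanning left to right: s[0]='e', s[1]='j', s[2]='c', s[3]='q', s[4]='u'
First match at index: 4


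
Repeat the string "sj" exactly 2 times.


Input string: 'sj'
Operation: repeat 2 times
Concatenation: 'sj' + 'sj'
Result: sjsj


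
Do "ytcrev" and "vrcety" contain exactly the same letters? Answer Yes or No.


String 1: 'ytcrev' -> sorted: 'certvy'
String 2: 'vrcety' -> sorted: 'certvy'
Compare sorted forms: 'certvy' == 'certvy'
Anagram: Yes


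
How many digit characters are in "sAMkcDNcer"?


Input string: 'sAMkcDNcer'
Operation: count digit characters (0-9)
Scan: 's', 'A', 'M', 'k', 'c', 'D', 'N', 'c', 'e', 'r'
Digits found: 0
Result: 0


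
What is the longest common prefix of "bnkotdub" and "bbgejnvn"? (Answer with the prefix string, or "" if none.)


String 1: 'bnkotdub'
String 2: 'bbgejnvn'
Compare position by position:
pos 0: 'b' vs 'b' match
pos 1: 'n' vs 'b' differ -> stop
Longest common prefix: "b" (length 1)


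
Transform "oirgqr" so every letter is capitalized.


Input string: 'oirgqr'
Operation: convert each letter to uppercase
Mapping: 'o'->'O', 'i'->'I', 'r'->'R', 'g'->'G', 'q'->'Q', 'r'->'R'
Result: OIRGQR


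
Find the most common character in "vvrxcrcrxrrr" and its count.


Input: 'vvrxcrcrxrrr'
Operation: tally each character
Counts: 'c':2, 'r':6, 'v':2, 'x':2
Maximum: 'r' appears 6 times


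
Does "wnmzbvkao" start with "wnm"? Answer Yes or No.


Input string: 'wnmzbvkao'
Prefix to check: 'wnm'
First 3 characters of input: 'wnm'
Match: True
Result: Yes


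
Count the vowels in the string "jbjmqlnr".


Input string: 'jbjmqlnr'
Operation: count vowels (a, e, i, o, u)
Scan: s[0]='j', s[1]='b', s[2]='j', s[3]='m', s[4]='q', s[5]='l', s[6]='n', s[7]='r'
Vowels found: 0
Result: 0


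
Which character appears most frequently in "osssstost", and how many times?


Input: 'osssstost'
Operation: tally each character
Counts: 'o':2, 's':5, 't':2
Maximum: 's' appears 5 times


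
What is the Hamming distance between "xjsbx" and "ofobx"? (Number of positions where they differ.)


String 1: 'xjsbx'
String 2: 'ofobx'
Compare each position: pos 0: 'x'!='o', pos 1: 'j'!='f', pos 2: 's'!='o', pos 3: 'b'=='b', pos 4: 'x'=='x'
Differing positions: 3
Hamming distance: 3


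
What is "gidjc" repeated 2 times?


Input string: 'gidjc'
Operation: repeat 2 times
Concatenation: 'gidjc' + 'gidjc'
Result: gidjcgidjc


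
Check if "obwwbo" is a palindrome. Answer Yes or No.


Input string: 'obwwbo'
Reversed: 'obwwbo'
Compare pairs: s[0]='o' vs s[5]='o' (match), s[1]='b' vs s[4]='b' (match), s[2]='w' vs s[3]='w' (match)
Palindrome: Yes


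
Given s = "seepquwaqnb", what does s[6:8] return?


Input string: 'seepquwaqnb'
Operation: slice [6:8]
Extract characters: s[6]='w', s[7]='a'
Result: wa


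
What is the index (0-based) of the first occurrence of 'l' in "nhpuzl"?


Input string: 'nhpuzl'
Target: 'l'
Scanning left to right: s[0]='n', s[1]='h', s[2]='p', s[3]='u', s[4]='z', s[5]='l'
First match at index: 5


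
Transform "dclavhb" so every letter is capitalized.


Input string: 'dclavhb'
Operation: convert each letter to uppercase
Mapping: 'd'->'D', 'c'->'C', 'l'->'L', 'a'->'A', 'v'->'V', 'h'->'H', 'b'->'B'
Result: DCLAVHB


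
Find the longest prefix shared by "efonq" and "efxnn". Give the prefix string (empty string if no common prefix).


String 1: 'efonq'
String 2: 'efxnn'
Compare position by position:
pos 0: 'e' vs 'e' match
pos 1: 'f' vs 'f' match
pos 2: 'o' vs 'x' differ -> stop
Longest common prefix: "ef" (length 2)


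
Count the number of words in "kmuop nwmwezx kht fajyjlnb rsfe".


Input string: 'kmuop nwmwezx kht fajyjlnb rsfe'
Operation: split by spaces
Words found: 'kmuop', 'nwmwezx', 'kht', 'fajyjlnb', 'rsfe'
Word count: 5


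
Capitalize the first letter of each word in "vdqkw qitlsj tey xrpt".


Input string: 'vdqkw qitlsj tey xrpt'
Operation: capitalize first letter of each word
Word transformations: 'vdqkw'->'Vdqkw', 'qitlsj'->'Qitlsj', 'tey'->'Tey', 'xrpt'->'Xrpt'
Result: Vdqkw Qitlsj Tey Xrpt


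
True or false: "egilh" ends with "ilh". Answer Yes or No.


Input string: 'egilh'
Suffix to check: 'ilh'
Last 3 characters of input: 'ilh'
Match: True
Result: Yes


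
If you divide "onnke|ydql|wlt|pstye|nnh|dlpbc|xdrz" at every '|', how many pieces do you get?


Input string: 'onnke|ydql|wlt|pstye|nnh|dlpbc|xdrz'
Delimiter: '|'
Split result: 'onnke', 'ydql', 'wlt', 'pstye', 'nnh', 'dlpbc', 'xdrz'
Number of parts: 7


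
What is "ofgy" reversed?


Input string: 'ofgy'
Operation: reverse character order
Original order: 'o' -> 'f' -> 'g' -> 'y'
Reversed order: 'y' -> 'g' -> 'f' -> 'o'
Result: ygfo


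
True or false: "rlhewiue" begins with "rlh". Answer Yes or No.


Input string: 'rlhewiue'
Prefix to check: 'rlh'
First 3 characters of input: 'rlh'
Match: True
Result: Yes


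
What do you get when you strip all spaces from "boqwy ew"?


Input string: 'boqwy ew'
Operation: remove all spaces
Words: 'boqwy', 'ew'
Join without spaces: boqwyew


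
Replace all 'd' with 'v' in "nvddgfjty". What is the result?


Input string: 'nvddgfjty'
Operation: replace 'd' with 'v'
Positions of 'd': 2, 3
After replacement: nvvvgfjty


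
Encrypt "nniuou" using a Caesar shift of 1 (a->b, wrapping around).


Input: 'nniuou', shift = 1
Operation: for each letter, (position + 1) mod 26
Mapping: 'n'(13+1=14)->'o', 'n'(13+1=14)->'o', 'i'(8+1=9)->'j', 'u'(20+1=21)->'v', 'o'(14+1=15)->'p', 'u'(20+1=21)->'v'
Result: oojvpv


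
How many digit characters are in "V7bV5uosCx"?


Input string: 'V7bV5uosCx'
Operation: count digit characters (0-9)
Scan: 'V', '7'(digit), 'b', 'V', '5'(digit), 'u', 'o', 's', 'C', 'x'
Digits found: 2
Result: 2


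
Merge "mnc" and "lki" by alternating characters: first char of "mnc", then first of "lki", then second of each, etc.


String 1: 'mnc'
String 2: 'lki'
Operation: alternate characters
Pairs: 'm'+'l', 'n'+'k', 'c'+'i'
Result: mlnkci


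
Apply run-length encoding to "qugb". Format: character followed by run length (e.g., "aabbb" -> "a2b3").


Input: 'qugb'
Operation: identify consecutive runs
Runs: 'q' -> q1, 'u' -> u1, 'g' -> g1, 'b' -> b1
Encoded: q1u1g1b1


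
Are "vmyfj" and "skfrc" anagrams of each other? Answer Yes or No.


String 1: 'vmyfj' -> sorted: 'fjmvy'
String 2: 'skfrc' -> sorted: 'cfkrs'
Compare sorted forms: 'fjmvy' != 'cfkrs'
Anagram: No


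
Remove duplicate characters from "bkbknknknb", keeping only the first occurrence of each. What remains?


Input: 'bkbknknknb'
Operation: keep first occurrence of each character
Scan: s[0]='b' new -> keep; s[1]='k' new -> keep; s[2]='b' seen -> skip; s[3]='k' seen -> skip; s[4]='n' new -> keep; s[5]='k' seen -> skip; s[6]='n' seen -> skip; s[7]='k' seen -> skip; s[8]='n' seen -> skip; s[9]='b' seen -> skip
Result: bkn


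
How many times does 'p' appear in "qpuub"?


Input string: 'qpuub'
Target character: 'p'
Scan each position: s[1]='p'
Matches found at indices: 1
Total: 1


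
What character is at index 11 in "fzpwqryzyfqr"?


Input string: 'fzpwqryzyfqr'
Operation: get character at index 11
Index mapping: s[0]='f', s[1]='z', s[2]='p', s[3]='w', s[4]='q', s[5]='r', s[6]='y', s[7]='z', s[8]='y', s[9]='f', s[10]='q', s[11]='r'
Result: 'r'


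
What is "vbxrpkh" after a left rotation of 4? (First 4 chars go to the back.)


Input: 'vbxrpkh', shift = 4
Operation: split at index 4 and swap parts
Front part s[0:4] = 'vbxr'
Back part s[4:] = 'pkh'
Rotated = back + front = 'pkh' + 'vbxr'
Result: pkhvbxr


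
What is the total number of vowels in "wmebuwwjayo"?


Input string: 'wmebuwwjayo'
Operation: count vowels (a, e, i, o, u)
Scan: s[0]='w', s[1]='m', s[2]='e' (vowel), s[3]='b', s[4]='u' (vowel), s[5]='w', s[6]='w', s[7]='j', s[8]='a' (vowel), s[9]='y', s[10]='o' (vowel)
Vowels found: 4
Result: 4


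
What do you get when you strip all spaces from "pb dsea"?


Input string: 'pb dsea'
Operation: remove all spaces
Words: 'pb', 'dsea'
Join without spaces: pbdsea


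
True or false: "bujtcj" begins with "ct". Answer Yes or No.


Input string: 'bujtcj'
Prefix to check: 'ct'
First 2 characters of input: 'bu'
Match: False
Result: No


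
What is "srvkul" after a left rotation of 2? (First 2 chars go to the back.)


Input: 'srvkul', shift = 2
Operation: split at index 2 and swap parts
Front part s[0:2] = 'sr'
Back part s[2:] = 'vkul'
Rotated = back + front = 'vkul' + 'sr'
Result: vkulsr


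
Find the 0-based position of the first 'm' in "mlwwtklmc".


Input string: 'mlwwtklmc'
Target: 'm'
Scanning left to right: s[0]='m'
First match at index: 0


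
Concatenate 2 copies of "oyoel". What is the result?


Input string: 'oyoel'
Operation: repeat 2 times
Concatenation: 'oyoel' + 'oyoel'
Result: oyoeloyoel


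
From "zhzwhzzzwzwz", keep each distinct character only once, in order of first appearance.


Input: 'zhzwhzzzwzwz'
Operation: keep first occurrence of each character
Scan: s[0]='z' new -> keep; s[1]='h' new -> keep; s[2]='z' seen -> skip; s[3]='w' new -> keep; s[4]='h' seen -> skip; s[5]='z' seen -> skip; s[6]='z' seen -> skip; s[7]='z' seen -> skip; s[8]='w' seen -> skip; s[9]='z' seen -> skip; s[10]='w' seen -> skip; s[11]='z' seen -> skip
Result: zhw


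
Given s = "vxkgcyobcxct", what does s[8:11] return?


Input string: 'vxkgcyobcxct'
Operation: slice [8:11]
Extract characters: s[8]='c', s[9]='x', s[10]='c'
Result: cxc


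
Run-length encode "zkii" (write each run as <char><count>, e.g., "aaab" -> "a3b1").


Input: 'zkii'
Operation: identify consecutive runs
Runs: 'z' -> z1, 'k' -> k1, 'ii' -> i2
Encoded: z1k1i2


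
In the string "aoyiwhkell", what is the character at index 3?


Input string: 'aoyiwhkell'
Operation: get character at index 3
Index mapping: s[0]='a', s[1]='o', s[2]='y', s[3]='i'
Result: 'i'


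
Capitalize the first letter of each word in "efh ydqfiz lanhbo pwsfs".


Input string: 'efh ydqfiz lanhbo pwsfs'
Operation: capitalize first letter of each word
Word transformations: 'efh'->'Efh', 'ydqfiz'->'Ydqfiz', 'lanhbo'->'Lanhbo', 'pwsfs'->'Pwsfs'
Result: Efh Ydqfiz Lanhbo Pwsfs


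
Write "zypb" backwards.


Input string: 'zypb'
Operation: reverse character order
Original order: 'z' -> 'y' -> 'p' -> 'b'
Reversed order: 'b' -> 'p' -> 'y' -> 'z'
Result: bpyz


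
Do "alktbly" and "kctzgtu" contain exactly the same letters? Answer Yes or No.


String 1: 'alktbly' -> sorted: 'abkllty'
String 2: 'kctzgtu' -> sorted: 'cgkttuz'
Compare sorted forms: 'abkllty' != 'cgkttuz'
Anagram: No
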